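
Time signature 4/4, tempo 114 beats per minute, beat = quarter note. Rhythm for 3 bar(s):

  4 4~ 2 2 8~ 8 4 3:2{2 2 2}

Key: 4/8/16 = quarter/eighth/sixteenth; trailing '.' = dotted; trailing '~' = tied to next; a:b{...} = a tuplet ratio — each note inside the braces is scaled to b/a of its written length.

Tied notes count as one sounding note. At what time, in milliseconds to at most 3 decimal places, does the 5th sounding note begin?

1. 0.0ms @ 0 + 526.316ms (1)
2. 526.316ms @ 1 + 1578.947ms (3)
3. 2105.263ms @ 4 + 1052.632ms (2)
4. 3157.895ms @ 6 + 526.316ms (1)
5. 3684.211ms @ 7 + 526.316ms (1)
6. 4210.526ms @ 8 + 701.754ms (4/3)
7. 4912.281ms @ 28/3 + 701.754ms (4/3)
8. 5614.035ms @ 32/3 + 701.754ms (4/3)

note 5 onset = 7b = 3684.211ms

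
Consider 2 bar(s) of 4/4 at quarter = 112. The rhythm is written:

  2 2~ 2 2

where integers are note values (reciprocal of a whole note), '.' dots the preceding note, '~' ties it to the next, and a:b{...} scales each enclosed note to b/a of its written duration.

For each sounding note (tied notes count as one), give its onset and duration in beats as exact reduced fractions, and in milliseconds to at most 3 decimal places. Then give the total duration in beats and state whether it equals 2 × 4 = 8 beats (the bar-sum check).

1) 0.0ms=0b +1071.429ms=2b
2) 1071.429ms=2b +2142.857ms=4b
3) 3214.286ms=6b +1071.429ms=2b
Σ=8b of 8 (112bpm 4/4) — PASS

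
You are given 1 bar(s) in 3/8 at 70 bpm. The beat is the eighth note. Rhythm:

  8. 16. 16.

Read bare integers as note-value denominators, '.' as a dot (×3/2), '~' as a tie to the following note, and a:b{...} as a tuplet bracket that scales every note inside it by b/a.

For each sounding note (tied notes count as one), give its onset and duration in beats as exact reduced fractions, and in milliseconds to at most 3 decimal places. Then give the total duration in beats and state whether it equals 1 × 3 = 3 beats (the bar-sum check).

1) 0.0ms=0b +1285.714ms=3/2b
2) 1285.714ms=3/2b +642.857ms=3/4b
3) 1928.571ms=9/4b +642.857ms=3/4b
Σ=3b of 3 (70bpm 3/8) — PASS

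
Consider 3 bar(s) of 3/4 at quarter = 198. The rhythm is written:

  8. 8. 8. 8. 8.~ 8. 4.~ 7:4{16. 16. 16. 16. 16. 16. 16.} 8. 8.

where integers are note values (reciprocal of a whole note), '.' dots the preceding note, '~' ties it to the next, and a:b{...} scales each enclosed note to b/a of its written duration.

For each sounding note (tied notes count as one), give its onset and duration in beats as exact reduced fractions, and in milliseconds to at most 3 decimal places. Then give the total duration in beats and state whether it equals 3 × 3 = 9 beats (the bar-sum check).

1) 0.0ms=0b +227.273ms=3/4b
2) 227.273ms=3/4b +227.273ms=3/4b
3) 454.545ms=3/2b +227.273ms=3/4b
4) 681.818ms=9/4b +227.273ms=3/4b
5) 909.091ms=3b +454.545ms=3/2b
6) 1363.636ms=9/2b +519.481ms=12/7b
7) 1883.117ms=87/14b +64.935ms=3/14b
8) 1948.052ms=45/7b +64.935ms=3/14b
9) 2012.987ms=93/14b +64.935ms=3/14b
10) 2077.922ms=48/7b +64.935ms=3/14b
11) 2142.857ms=99/14b +64.935ms=3/14b
12) 2207.792ms=51/7b +64.935ms=3/14b
13) 2272.727ms=15/2b +227.273ms=3/4b
14) 2500.0ms=33/4b +227.273ms=3/4b
Σ=9b of 9 (198bpm 3/4) — PASS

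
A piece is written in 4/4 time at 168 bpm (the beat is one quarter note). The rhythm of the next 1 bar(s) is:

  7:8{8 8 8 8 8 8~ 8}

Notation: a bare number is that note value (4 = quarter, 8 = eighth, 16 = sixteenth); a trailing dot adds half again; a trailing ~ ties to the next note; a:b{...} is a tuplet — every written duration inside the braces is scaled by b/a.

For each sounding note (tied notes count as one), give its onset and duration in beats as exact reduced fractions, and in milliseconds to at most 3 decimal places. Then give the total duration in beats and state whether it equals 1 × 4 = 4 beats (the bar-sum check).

1) 0.0ms=0b +204.082ms=4/7b
2) 204.082ms=4/7b +204.082ms=4/7b
3) 408.163ms=8/7b +204.082ms=4/7b
4) 612.245ms=12/7b +204.082ms=4/7b
5) 816.327ms=16/7b +204.082ms=4/7b
6) 1020.408ms=20/7b +408.163ms=8/7b
Σ=4b of 4 (168bpm 4/4) — PASS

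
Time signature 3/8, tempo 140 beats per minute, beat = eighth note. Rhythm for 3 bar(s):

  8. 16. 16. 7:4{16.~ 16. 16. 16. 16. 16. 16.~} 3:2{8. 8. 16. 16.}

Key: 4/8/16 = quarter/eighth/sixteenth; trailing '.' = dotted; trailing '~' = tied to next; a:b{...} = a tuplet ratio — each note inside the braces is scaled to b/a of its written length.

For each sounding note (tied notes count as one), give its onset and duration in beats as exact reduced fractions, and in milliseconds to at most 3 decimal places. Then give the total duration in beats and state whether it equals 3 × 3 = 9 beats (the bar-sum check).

1) 0.0ms=0b +642.857ms=3/2b
2) 642.857ms=3/2b +321.429ms=3/4b
3) 964.286ms=9/4b +321.429ms=3/4b
4) 1285.714ms=3b +367.347ms=6/7b
5) 1653.061ms=27/7b +183.673ms=3/7b
6) 1836.735ms=30/7b +183.673ms=3/7b
7) 2020.408ms=33/7b +183.673ms=3/7b
8) 2204.082ms=36/7b +183.673ms=3/7b
9) 2387.755ms=39/7b +612.245ms=10/7b
10) 3000.0ms=7b +428.571ms=1b
11) 3428.571ms=8b +214.286ms=1/2b
12) 3642.857ms=17/2b +214.286ms=1/2b
Σ=9b of 9 (140bpm 3/8) — PASS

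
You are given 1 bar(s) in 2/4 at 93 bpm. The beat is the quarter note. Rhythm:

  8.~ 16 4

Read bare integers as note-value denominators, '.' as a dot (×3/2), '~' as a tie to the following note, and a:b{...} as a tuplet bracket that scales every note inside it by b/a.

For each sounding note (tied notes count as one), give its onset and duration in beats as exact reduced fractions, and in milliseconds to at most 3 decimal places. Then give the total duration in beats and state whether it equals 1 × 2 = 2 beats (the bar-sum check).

1) 0.0ms=0b +645.161ms=1b
2) 645.161ms=1b +645.161ms=1b
Σ=2b of 2 (93bpm 2/4) — PASS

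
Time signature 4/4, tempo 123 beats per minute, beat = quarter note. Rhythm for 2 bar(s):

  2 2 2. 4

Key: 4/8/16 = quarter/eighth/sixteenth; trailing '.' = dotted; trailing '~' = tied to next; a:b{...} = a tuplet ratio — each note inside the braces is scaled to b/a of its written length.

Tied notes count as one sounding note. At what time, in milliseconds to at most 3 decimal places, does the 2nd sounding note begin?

note 2 onset = 2b = 975.61ms

1. 0.0ms @ 0 + 975.61ms (2)
2. 975.61ms @ 2 + 975.61ms (2)
3. 1951.22ms @ 4 + 1463.415ms (3)
4. 3414.634ms @ 7 + 487.805ms (1)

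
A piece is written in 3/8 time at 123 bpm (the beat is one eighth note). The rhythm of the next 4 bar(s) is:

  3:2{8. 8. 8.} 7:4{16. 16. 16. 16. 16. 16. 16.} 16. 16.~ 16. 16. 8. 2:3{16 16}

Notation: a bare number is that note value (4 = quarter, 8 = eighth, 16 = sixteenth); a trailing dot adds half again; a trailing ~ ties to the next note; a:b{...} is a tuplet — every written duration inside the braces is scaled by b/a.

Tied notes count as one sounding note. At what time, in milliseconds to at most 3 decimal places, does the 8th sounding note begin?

1. 0.0ms @ 0 + 487.805ms (1)
2. 487.805ms @ 1 + 487.805ms (1)
3. 975.61ms @ 2 + 487.805ms (1)
4. 1463.415ms @ 3 + 209.059ms (3/7)
5. 1672.474ms @ 24/7 + 209.059ms (3/7)
6. 1881.533ms @ 27/7 + 209.059ms (3/7)
7. 2090.592ms @ 30/7 + 209.059ms (3/7)
8. 2299.652ms @ 33/7 + 209.059ms (3/7)
9. 2508.711ms @ 36/7 + 209.059ms (3/7)
10. 2717.77ms @ 39/7 + 209.059ms (3/7)
11. 2926.829ms @ 6 + 365.854ms (3/4)
12. 3292.683ms @ 27/4 + 731.707ms (3/2)
13. 4024.39ms @ 33/4 + 365.854ms (3/4)
14. 4390.244ms @ 9 + 731.707ms (3/2)
15. 5121.951ms @ 21/2 + 365.854ms (3/4)
16. 5487.805ms @ 45/4 + 365.854ms (3/4)

note 8 onset = 33/7b = 2299.652ms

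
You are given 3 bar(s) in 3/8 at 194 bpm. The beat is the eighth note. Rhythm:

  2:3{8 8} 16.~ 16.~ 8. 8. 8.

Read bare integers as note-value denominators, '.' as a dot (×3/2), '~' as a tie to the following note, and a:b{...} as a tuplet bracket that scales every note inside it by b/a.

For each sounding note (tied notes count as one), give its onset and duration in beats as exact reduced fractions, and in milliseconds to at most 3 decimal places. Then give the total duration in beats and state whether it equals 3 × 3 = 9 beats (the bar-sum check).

1) 0.0ms=0b +463.918ms=3/2b
2) 463.918ms=3/2b +463.918ms=3/2b
3) 927.835ms=3b +927.835ms=3b
4) 1855.67ms=6b +463.918ms=3/2b
5) 2319.588ms=15/2b +463.918ms=3/2b
Σ=9b of 9 (194bpm 3/8) — PASS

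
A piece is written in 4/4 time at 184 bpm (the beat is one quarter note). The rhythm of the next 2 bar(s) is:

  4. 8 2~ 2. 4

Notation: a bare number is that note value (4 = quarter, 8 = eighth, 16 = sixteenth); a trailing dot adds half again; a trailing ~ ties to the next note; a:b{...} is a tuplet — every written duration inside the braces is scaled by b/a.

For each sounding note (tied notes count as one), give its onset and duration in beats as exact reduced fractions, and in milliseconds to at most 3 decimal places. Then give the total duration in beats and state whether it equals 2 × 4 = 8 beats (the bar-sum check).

1) 0.0ms=0b +489.13ms=3/2b
2) 489.13ms=3/2b +163.043ms=1/2b
3) 652.174ms=2b +1630.435ms=5b
4) 2282.609ms=7b +326.087ms=1b
Σ=8b of 8 (184bpm 4/4) — PASS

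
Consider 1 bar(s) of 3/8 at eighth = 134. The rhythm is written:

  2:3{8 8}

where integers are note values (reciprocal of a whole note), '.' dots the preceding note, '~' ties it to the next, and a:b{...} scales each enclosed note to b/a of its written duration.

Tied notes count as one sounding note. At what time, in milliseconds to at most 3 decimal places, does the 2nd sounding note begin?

1. 0.0ms @ 0 + 671.642ms (3/2)
2. 671.642ms @ 3/2 + 671.642ms (3/2)

note 2 onset = 3/2b = 671.642ms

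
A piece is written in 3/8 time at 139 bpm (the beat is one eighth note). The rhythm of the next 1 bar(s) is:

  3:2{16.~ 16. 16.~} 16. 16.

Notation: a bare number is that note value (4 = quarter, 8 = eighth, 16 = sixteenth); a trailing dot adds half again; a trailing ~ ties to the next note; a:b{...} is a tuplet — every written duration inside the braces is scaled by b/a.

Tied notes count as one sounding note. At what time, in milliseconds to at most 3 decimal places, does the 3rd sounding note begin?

note 3 onset = 9/4b = 971.223ms

1. 0.0ms @ 0 + 431.655ms (1)
2. 431.655ms @ 1 + 539.568ms (5/4)
3. 971.223ms @ 9/4 + 323.741ms (3/4)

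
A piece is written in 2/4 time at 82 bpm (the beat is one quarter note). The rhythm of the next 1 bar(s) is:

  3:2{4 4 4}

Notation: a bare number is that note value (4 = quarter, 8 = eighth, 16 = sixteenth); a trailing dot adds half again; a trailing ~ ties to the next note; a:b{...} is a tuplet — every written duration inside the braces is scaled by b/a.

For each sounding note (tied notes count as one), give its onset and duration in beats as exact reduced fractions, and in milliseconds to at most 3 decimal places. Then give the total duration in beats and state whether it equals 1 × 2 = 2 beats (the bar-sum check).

1) 0.0ms=0b +487.805ms=2/3b
2) 487.805ms=2/3b +487.805ms=2/3b
3) 975.61ms=4/3b +487.805ms=2/3b
Σ=2b of 2 (82bpm 2/4) — PASS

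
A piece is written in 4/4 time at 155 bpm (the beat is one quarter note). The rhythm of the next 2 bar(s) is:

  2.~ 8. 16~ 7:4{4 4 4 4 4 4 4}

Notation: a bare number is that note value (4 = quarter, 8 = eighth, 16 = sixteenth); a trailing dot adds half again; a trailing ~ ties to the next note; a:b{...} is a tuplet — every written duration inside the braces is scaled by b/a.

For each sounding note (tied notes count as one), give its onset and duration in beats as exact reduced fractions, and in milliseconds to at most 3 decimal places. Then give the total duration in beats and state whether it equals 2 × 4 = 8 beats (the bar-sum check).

1) 0.0ms=0b +1451.613ms=15/4b
2) 1451.613ms=15/4b +317.972ms=23/28b
3) 1769.585ms=32/7b +221.198ms=4/7b
4) 1990.783ms=36/7b +221.198ms=4/7b
5) 2211.982ms=40/7b +221.198ms=4/7b
6) 2433.18ms=44/7b +221.198ms=4/7b
7) 2654.378ms=48/7b +221.198ms=4/7b
8) 2875.576ms=52/7b +221.198ms=4/7b
Σ=8b of 8 (155bpm 4/4) — PASS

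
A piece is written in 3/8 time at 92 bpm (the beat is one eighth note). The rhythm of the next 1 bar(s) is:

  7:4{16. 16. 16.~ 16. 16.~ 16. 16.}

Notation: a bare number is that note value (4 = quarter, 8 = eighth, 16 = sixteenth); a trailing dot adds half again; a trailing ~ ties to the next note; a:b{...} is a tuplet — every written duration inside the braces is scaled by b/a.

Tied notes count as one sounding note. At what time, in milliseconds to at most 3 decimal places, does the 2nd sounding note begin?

note 2 onset = 3/7b = 279.503ms

1. 0.0ms @ 0 + 279.503ms (3/7)
2. 279.503ms @ 3/7 + 279.503ms (3/7)
3. 559.006ms @ 6/7 + 559.006ms (6/7)
4. 1118.012ms @ 12/7 + 559.006ms (6/7)
5. 1677.019ms @ 18/7 + 279.503ms (3/7)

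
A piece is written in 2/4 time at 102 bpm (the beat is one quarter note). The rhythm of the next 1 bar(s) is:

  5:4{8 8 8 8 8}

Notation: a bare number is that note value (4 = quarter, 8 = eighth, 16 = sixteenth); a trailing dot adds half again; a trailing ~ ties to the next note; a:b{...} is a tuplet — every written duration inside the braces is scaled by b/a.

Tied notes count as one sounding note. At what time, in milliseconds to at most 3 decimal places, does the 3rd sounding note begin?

note 3 onset = 4/5b = 470.588ms

1. 0.0ms @ 0 + 235.294ms (2/5)
2. 235.294ms @ 2/5 + 235.294ms (2/5)
3. 470.588ms @ 4/5 + 235.294ms (2/5)
4. 705.882ms @ 6/5 + 235.294ms (2/5)
5. 941.176ms @ 8/5 + 235.294ms (2/5)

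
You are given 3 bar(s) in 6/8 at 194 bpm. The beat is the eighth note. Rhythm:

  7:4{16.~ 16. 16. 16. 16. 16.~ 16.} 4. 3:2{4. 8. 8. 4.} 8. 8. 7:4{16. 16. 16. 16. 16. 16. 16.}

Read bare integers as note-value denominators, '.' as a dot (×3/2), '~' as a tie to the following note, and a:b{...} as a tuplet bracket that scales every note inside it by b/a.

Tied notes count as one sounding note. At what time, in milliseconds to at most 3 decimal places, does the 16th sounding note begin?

1. 0.0ms @ 0 + 265.096ms (6/7)
2. 265.096ms @ 6/7 + 132.548ms (3/7)
3. 397.644ms @ 9/7 + 132.548ms (3/7)
4. 530.191ms @ 12/7 + 132.548ms (3/7)
5. 662.739ms @ 15/7 + 265.096ms (6/7)
6. 927.835ms @ 3 + 927.835ms (3)
7. 1855.67ms @ 6 + 618.557ms (2)
8. 2474.227ms @ 8 + 309.278ms (1)
9. 2783.505ms @ 9 + 309.278ms (1)
10. 3092.784ms @ 10 + 618.557ms (2)
11. 3711.34ms @ 12 + 463.918ms (3/2)
12. 4175.258ms @ 27/2 + 463.918ms (3/2)
13. 4639.175ms @ 15 + 132.548ms (3/7)
14. 4771.723ms @ 108/7 + 132.548ms (3/7)
15. 4904.271ms @ 111/7 + 132.548ms (3/7)
16. 5036.819ms @ 114/7 + 132.548ms (3/7)
17. 5169.367ms @ 117/7 + 132.548ms (3/7)
18. 5301.915ms @ 120/7 + 132.548ms (3/7)
19. 5434.462ms @ 123/7 + 132.548ms (3/7)

note 16 onset = 114/7b = 5036.819ms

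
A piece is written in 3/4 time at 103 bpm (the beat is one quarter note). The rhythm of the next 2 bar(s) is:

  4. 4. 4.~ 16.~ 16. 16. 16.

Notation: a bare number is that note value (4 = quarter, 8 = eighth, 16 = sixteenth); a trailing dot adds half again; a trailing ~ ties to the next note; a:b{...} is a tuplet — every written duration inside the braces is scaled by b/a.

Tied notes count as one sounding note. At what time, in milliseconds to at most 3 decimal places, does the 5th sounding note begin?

note 5 onset = 45/8b = 3276.699ms

1. 0.0ms @ 0 + 873.786ms (3/2)
2. 873.786ms @ 3/2 + 873.786ms (3/2)
3. 1747.573ms @ 3 + 1310.68ms (9/4)
4. 3058.252ms @ 21/4 + 218.447ms (3/8)
5. 3276.699ms @ 45/8 + 218.447ms (3/8)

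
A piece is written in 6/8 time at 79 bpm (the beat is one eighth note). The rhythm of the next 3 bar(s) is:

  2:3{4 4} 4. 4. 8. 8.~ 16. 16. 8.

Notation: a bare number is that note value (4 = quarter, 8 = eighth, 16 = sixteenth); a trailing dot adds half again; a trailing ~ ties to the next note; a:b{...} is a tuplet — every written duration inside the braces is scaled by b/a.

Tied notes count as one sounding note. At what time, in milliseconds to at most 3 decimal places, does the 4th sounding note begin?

1. 0.0ms @ 0 + 2278.481ms (3)
2. 2278.481ms @ 3 + 2278.481ms (3)
3. 4556.962ms @ 6 + 2278.481ms (3)
4. 6835.443ms @ 9 + 2278.481ms (3)
5. 9113.924ms @ 12 + 1139.241ms (3/2)
6. 10253.165ms @ 27/2 + 1708.861ms (9/4)
7. 11962.025ms @ 63/4 + 569.62ms (3/4)
8. 12531.646ms @ 33/2 + 1139.241ms (3/2)

note 4 onset = 9b = 6835.443ms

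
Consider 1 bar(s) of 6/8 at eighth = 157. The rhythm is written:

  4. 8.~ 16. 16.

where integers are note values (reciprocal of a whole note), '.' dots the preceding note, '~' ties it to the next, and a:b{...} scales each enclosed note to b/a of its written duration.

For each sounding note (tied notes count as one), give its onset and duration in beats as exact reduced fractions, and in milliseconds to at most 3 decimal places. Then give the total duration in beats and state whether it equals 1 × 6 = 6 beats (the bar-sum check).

1) 0.0ms=0b +1146.497ms=3b
2) 1146.497ms=3b +859.873ms=9/4b
3) 2006.369ms=21/4b +286.624ms=3/4b
Σ=6b of 6 (157bpm 6/8) — PASS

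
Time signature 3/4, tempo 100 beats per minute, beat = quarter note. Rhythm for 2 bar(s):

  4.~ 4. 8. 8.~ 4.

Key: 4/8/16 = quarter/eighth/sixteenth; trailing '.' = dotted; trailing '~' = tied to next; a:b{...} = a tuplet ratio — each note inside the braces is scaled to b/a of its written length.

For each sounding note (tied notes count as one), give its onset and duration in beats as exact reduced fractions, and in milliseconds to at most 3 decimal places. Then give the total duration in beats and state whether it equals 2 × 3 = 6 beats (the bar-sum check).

1) 0.0ms=0b +1800.0ms=3b
2) 1800.0ms=3b +450.0ms=3/4b
3) 2250.0ms=15/4b +1350.0ms=9/4b
Σ=6b of 6 (100bpm 3/4) — PASS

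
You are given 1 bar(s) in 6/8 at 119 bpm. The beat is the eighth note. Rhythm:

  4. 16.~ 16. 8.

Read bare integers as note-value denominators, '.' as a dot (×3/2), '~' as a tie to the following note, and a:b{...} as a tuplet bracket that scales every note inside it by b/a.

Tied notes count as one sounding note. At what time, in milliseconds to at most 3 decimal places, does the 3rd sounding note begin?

note 3 onset = 9/2b = 2268.908ms

1. 0.0ms @ 0 + 1512.605ms (3)
2. 1512.605ms @ 3 + 756.303ms (3/2)
3. 2268.908ms @ 9/2 + 756.303ms (3/2)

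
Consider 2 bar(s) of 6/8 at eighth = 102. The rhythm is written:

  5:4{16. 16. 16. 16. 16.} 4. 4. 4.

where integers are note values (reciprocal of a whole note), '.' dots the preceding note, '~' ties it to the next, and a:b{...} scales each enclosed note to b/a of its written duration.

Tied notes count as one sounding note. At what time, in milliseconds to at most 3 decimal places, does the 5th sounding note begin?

1. 0.0ms @ 0 + 352.941ms (3/5)
2. 352.941ms @ 3/5 + 352.941ms (3/5)
3. 705.882ms @ 6/5 + 352.941ms (3/5)
4. 1058.824ms @ 9/5 + 352.941ms (3/5)
5. 1411.765ms @ 12/5 + 352.941ms (3/5)
6. 1764.706ms @ 3 + 1764.706ms (3)
7. 3529.412ms @ 6 + 1764.706ms (3)
8. 5294.118ms @ 9 + 1764.706ms (3)

note 5 onset = 12/5b = 1411.765ms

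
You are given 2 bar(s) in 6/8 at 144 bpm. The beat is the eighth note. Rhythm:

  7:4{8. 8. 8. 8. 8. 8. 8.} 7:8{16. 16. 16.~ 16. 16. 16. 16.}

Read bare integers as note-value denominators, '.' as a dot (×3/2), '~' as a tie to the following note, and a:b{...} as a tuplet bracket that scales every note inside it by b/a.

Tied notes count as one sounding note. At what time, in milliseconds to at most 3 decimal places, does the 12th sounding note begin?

note 12 onset = 72/7b = 4285.714ms

1. 0.0ms @ 0 + 357.143ms (6/7)
2. 357.143ms @ 6/7 + 357.143ms (6/7)
3. 714.286ms @ 12/7 + 357.143ms (6/7)
4. 1071.429ms @ 18/7 + 357.143ms (6/7)
5. 1428.571ms @ 24/7 + 357.143ms (6/7)
6. 1785.714ms @ 30/7 + 357.143ms (6/7)
7. 2142.857ms @ 36/7 + 357.143ms (6/7)
8. 2500.0ms @ 6 + 357.143ms (6/7)
9. 2857.143ms @ 48/7 + 357.143ms (6/7)
10. 3214.286ms @ 54/7 + 714.286ms (12/7)
11. 3928.571ms @ 66/7 + 357.143ms (6/7)
12. 4285.714ms @ 72/7 + 357.143ms (6/7)
13. 4642.857ms @ 78/7 + 357.143ms (6/7)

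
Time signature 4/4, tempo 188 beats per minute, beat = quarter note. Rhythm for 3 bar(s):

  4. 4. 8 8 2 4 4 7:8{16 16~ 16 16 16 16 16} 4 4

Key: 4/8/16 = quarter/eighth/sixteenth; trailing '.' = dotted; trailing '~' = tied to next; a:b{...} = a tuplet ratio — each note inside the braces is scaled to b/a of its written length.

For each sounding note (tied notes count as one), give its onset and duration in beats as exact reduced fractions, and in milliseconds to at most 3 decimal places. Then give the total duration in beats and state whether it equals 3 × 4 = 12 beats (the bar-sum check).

1) 0.0ms=0b +478.723ms=3/2b
2) 478.723ms=3/2b +478.723ms=3/2b
3) 957.447ms=3b +159.574ms=1/2b
4) 1117.021ms=7/2b +159.574ms=1/2b
5) 1276.596ms=4b +638.298ms=2b
6) 1914.894ms=6b +319.149ms=1b
7) 2234.043ms=7b +319.149ms=1b
8) 2553.191ms=8b +91.185ms=2/7b
9) 2644.377ms=58/7b +182.371ms=4/7b
10) 2826.748ms=62/7b +91.185ms=2/7b
11) 2917.933ms=64/7b +91.185ms=2/7b
12) 3009.119ms=66/7b +91.185ms=2/7b
13) 3100.304ms=68/7b +91.185ms=2/7b
14) 3191.489ms=10b +319.149ms=1b
15) 3510.638ms=11b +319.149ms=1b
Σ=12b of 12 (188bpm 4/4) — PASS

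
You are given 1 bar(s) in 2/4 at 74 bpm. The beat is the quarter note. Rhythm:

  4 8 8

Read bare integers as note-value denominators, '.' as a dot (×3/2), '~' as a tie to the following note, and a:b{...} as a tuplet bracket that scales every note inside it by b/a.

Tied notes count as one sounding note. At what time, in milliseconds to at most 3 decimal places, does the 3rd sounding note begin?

1. 0.0ms @ 0 + 810.811ms (1)
2. 810.811ms @ 1 + 405.405ms (1/2)
3. 1216.216ms @ 3/2 + 405.405ms (1/2)

note 3 onset = 3/2b = 1216.216ms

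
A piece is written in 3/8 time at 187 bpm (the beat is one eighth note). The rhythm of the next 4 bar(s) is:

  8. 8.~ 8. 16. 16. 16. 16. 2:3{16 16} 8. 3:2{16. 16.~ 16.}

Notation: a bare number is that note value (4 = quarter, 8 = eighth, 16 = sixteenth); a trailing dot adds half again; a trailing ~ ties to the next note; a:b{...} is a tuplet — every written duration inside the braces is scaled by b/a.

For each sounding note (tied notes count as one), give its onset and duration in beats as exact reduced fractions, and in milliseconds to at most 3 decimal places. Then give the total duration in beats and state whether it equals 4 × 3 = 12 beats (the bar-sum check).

1) 0.0ms=0b +481.283ms=3/2b
2) 481.283ms=3/2b +962.567ms=3b
3) 1443.85ms=9/2b +240.642ms=3/4b
4) 1684.492ms=21/4b +240.642ms=3/4b
5) 1925.134ms=6b +240.642ms=3/4b
6) 2165.775ms=27/4b +240.642ms=3/4b
7) 2406.417ms=15/2b +240.642ms=3/4b
8) 2647.059ms=33/4b +240.642ms=3/4b
9) 2887.701ms=9b +481.283ms=3/2b
10) 3368.984ms=21/2b +160.428ms=1/2b
11) 3529.412ms=11b +320.856ms=1b
Σ=12b of 12 (187bpm 3/8) — PASS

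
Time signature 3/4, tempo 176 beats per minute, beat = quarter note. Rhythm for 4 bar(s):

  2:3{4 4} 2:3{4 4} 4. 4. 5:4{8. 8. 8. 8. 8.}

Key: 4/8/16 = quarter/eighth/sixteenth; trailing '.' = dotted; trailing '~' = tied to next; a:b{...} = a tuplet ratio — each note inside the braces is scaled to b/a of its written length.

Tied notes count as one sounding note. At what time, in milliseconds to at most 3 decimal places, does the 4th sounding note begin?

note 4 onset = 9/2b = 1534.091ms

1. 0.0ms @ 0 + 511.364ms (3/2)
2. 511.364ms @ 3/2 + 511.364ms (3/2)
3. 1022.727ms @ 3 + 511.364ms (3/2)
4. 1534.091ms @ 9/2 + 511.364ms (3/2)
5. 2045.455ms @ 6 + 511.364ms (3/2)
6. 2556.818ms @ 15/2 + 511.364ms (3/2)
7. 3068.182ms @ 9 + 204.545ms (3/5)
8. 3272.727ms @ 48/5 + 204.545ms (3/5)
9. 3477.273ms @ 51/5 + 204.545ms (3/5)
10. 3681.818ms @ 54/5 + 204.545ms (3/5)
11. 3886.364ms @ 57/5 + 204.545ms (3/5)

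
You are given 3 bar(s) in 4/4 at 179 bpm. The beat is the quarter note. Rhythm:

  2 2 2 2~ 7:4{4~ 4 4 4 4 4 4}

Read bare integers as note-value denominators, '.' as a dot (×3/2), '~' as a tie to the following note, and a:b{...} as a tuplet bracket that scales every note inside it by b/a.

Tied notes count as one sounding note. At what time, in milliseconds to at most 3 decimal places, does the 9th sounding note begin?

1. 0.0ms @ 0 + 670.391ms (2)
2. 670.391ms @ 2 + 670.391ms (2)
3. 1340.782ms @ 4 + 670.391ms (2)
4. 2011.173ms @ 6 + 1053.472ms (22/7)
5. 3064.645ms @ 64/7 + 191.54ms (4/7)
6. 3256.185ms @ 68/7 + 191.54ms (4/7)
7. 3447.725ms @ 72/7 + 191.54ms (4/7)
8. 3639.266ms @ 76/7 + 191.54ms (4/7)
9. 3830.806ms @ 80/7 + 191.54ms (4/7)

note 9 onset = 80/7b = 3830.806ms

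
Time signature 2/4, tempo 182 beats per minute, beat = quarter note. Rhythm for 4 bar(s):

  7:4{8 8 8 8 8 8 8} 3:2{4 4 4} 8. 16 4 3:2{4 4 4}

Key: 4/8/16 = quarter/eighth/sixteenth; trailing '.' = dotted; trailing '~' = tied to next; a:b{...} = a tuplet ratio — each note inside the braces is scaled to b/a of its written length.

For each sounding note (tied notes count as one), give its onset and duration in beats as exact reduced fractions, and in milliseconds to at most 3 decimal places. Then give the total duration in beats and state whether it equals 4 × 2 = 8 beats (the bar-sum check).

1) 0.0ms=0b +94.192ms=2/7b
2) 94.192ms=2/7b +94.192ms=2/7b
3) 188.383ms=4/7b +94.192ms=2/7b
4) 282.575ms=6/7b +94.192ms=2/7b
5) 376.766ms=8/7b +94.192ms=2/7b
6) 470.958ms=10/7b +94.192ms=2/7b
7) 565.149ms=12/7b +94.192ms=2/7b
8) 659.341ms=2b +219.78ms=2/3b
9) 879.121ms=8/3b +219.78ms=2/3b
10) 1098.901ms=10/3b +219.78ms=2/3b
11) 1318.681ms=4b +247.253ms=3/4b
12) 1565.934ms=19/4b +82.418ms=1/4b
13) 1648.352ms=5b +329.67ms=1b
14) 1978.022ms=6b +219.78ms=2/3b
15) 2197.802ms=20/3b +219.78ms=2/3b
16) 2417.582ms=22/3b +219.78ms=2/3b
Σ=8b of 8 (182bpm 2/4) — PASS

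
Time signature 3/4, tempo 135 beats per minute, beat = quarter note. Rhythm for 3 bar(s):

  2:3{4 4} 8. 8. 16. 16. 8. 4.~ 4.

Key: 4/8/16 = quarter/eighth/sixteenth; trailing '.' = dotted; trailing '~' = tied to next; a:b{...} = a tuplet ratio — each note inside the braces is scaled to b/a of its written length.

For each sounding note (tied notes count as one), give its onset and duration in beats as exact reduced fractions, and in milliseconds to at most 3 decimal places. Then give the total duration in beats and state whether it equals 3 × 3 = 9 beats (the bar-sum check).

1) 0.0ms=0b +666.667ms=3/2b
2) 666.667ms=3/2b +666.667ms=3/2b
3) 1333.333ms=3b +333.333ms=3/4b
4) 1666.667ms=15/4b +333.333ms=3/4b
5) 2000.0ms=9/2b +166.667ms=3/8b
6) 2166.667ms=39/8b +166.667ms=3/8b
7) 2333.333ms=21/4b +333.333ms=3/4b
8) 2666.667ms=6b +1333.333ms=3b
Σ=9b of 9 (135bpm 3/4) — PASS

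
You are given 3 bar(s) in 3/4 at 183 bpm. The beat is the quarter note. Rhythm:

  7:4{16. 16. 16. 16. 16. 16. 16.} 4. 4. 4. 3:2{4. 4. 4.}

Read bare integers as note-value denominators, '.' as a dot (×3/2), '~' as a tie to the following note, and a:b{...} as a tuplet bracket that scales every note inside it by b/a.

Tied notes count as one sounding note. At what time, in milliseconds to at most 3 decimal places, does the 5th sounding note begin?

1. 0.0ms @ 0 + 70.258ms (3/14)
2. 70.258ms @ 3/14 + 70.258ms (3/14)
3. 140.515ms @ 3/7 + 70.258ms (3/14)
4. 210.773ms @ 9/14 + 70.258ms (3/14)
5. 281.03ms @ 6/7 + 70.258ms (3/14)
6. 351.288ms @ 15/14 + 70.258ms (3/14)
7. 421.546ms @ 9/7 + 70.258ms (3/14)
8. 491.803ms @ 3/2 + 491.803ms (3/2)
9. 983.607ms @ 3 + 491.803ms (3/2)
10. 1475.41ms @ 9/2 + 491.803ms (3/2)
11. 1967.213ms @ 6 + 327.869ms (1)
12. 2295.082ms @ 7 + 327.869ms (1)
13. 2622.951ms @ 8 + 327.869ms (1)

note 5 onset = 6/7b = 281.03ms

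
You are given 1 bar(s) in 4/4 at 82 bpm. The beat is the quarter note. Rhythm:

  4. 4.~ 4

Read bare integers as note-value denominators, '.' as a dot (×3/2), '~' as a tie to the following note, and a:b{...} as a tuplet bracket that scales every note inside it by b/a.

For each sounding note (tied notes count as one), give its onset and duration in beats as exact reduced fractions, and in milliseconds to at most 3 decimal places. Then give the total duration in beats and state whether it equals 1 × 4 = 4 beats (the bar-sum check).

1) 0.0ms=0b +1097.561ms=3/2b
2) 1097.561ms=3/2b +1829.268ms=5/2b
Σ=4b of 4 (82bpm 4/4) — PASS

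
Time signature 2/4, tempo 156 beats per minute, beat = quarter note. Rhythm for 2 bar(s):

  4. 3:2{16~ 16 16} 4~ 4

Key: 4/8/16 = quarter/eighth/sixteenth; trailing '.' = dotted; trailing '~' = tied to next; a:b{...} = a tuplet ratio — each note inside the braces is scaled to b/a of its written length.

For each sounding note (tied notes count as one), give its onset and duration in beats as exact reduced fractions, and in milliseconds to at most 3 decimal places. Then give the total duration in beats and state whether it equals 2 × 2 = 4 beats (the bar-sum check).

1) 0.0ms=0b +576.923ms=3/2b
2) 576.923ms=3/2b +128.205ms=1/3b
3) 705.128ms=11/6b +64.103ms=1/6b
4) 769.231ms=2b +769.231ms=2b
Σ=4b of 4 (156bpm 2/4) — PASS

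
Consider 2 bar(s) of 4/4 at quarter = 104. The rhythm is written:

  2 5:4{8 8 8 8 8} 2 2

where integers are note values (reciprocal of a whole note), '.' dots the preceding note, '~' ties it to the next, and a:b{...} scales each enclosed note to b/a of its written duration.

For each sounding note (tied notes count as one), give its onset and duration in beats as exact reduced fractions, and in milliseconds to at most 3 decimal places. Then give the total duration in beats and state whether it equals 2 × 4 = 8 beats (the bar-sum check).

1) 0.0ms=0b +1153.846ms=2b
2) 1153.846ms=2b +230.769ms=2/5b
3) 1384.615ms=12/5b +230.769ms=2/5b
4) 1615.385ms=14/5b +230.769ms=2/5b
5) 1846.154ms=16/5b +230.769ms=2/5b
6) 2076.923ms=18/5b +230.769ms=2/5b
7) 2307.692ms=4b +1153.846ms=2b
8) 3461.538ms=6b +1153.846ms=2b
Σ=8b of 8 (104bpm 4/4) — PASS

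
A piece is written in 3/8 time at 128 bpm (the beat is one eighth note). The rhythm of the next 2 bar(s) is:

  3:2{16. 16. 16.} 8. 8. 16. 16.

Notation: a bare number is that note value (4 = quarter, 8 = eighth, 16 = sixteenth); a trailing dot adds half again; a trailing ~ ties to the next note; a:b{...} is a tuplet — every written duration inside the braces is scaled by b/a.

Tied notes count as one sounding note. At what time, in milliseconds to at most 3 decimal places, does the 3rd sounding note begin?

1. 0.0ms @ 0 + 234.375ms (1/2)
2. 234.375ms @ 1/2 + 234.375ms (1/2)
3. 468.75ms @ 1 + 234.375ms (1/2)
4. 703.125ms @ 3/2 + 703.125ms (3/2)
5. 1406.25ms @ 3 + 703.125ms (3/2)
6. 2109.375ms @ 9/2 + 351.562ms (3/4)
7. 2460.938ms @ 21/4 + 351.562ms (3/4)

note 3 onset = 1b = 468.75ms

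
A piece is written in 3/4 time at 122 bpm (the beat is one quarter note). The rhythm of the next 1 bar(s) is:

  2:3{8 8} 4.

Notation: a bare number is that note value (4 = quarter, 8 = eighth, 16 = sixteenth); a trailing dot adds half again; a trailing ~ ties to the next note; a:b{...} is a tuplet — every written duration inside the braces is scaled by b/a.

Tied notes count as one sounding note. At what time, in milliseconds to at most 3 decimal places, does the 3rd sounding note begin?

1. 0.0ms @ 0 + 368.852ms (3/4)
2. 368.852ms @ 3/4 + 368.852ms (3/4)
3. 737.705ms @ 3/2 + 737.705ms (3/2)

note 3 onset = 3/2b = 737.705ms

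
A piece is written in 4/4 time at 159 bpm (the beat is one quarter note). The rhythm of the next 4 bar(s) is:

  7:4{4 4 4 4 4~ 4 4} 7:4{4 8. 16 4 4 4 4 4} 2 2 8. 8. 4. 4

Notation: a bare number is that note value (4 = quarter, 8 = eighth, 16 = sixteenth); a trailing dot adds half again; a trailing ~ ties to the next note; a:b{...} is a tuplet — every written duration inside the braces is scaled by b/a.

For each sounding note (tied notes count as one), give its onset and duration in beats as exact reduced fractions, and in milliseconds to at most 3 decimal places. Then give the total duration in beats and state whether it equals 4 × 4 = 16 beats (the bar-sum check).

1) 0.0ms=0b +215.633ms=4/7b
2) 215.633ms=4/7b +215.633ms=4/7b
3) 431.267ms=8/7b +215.633ms=4/7b
4) 646.9ms=12/7b +215.633ms=4/7b
5) 862.534ms=16/7b +431.267ms=8/7b
6) 1293.801ms=24/7b +215.633ms=4/7b
7) 1509.434ms=4b +215.633ms=4/7b
8) 1725.067ms=32/7b +161.725ms=3/7b
9) 1886.792ms=5b +53.908ms=1/7b
10) 1940.701ms=36/7b +215.633ms=4/7b
11) 2156.334ms=40/7b +215.633ms=4/7b
12) 2371.968ms=44/7b +215.633ms=4/7b
13) 2587.601ms=48/7b +215.633ms=4/7b
14) 2803.235ms=52/7b +215.633ms=4/7b
15) 3018.868ms=8b +754.717ms=2b
16) 3773.585ms=10b +754.717ms=2b
17) 4528.302ms=12b +283.019ms=3/4b
18) 4811.321ms=51/4b +283.019ms=3/4b
19) 5094.34ms=27/2b +566.038ms=3/2b
20) 5660.377ms=15b +377.358ms=1b
Σ=16b of 16 (159bpm 4/4) — PASS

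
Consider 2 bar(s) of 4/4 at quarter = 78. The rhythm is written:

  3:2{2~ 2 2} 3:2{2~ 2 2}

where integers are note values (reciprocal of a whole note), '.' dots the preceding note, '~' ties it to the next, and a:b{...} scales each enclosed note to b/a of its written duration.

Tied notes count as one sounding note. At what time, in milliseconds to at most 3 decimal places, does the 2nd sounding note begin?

note 2 onset = 8/3b = 2051.282ms

1. 0.0ms @ 0 + 2051.282ms (8/3)
2. 2051.282ms @ 8/3 + 1025.641ms (4/3)
3. 3076.923ms @ 4 + 2051.282ms (8/3)
4. 5128.205ms @ 20/3 + 1025.641ms (4/3)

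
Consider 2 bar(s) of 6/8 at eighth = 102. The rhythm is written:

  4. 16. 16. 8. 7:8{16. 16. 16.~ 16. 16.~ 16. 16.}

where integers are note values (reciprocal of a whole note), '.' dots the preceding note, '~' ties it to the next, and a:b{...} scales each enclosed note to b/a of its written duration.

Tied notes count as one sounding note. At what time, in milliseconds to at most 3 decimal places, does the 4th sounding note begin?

1. 0.0ms @ 0 + 1764.706ms (3)
2. 1764.706ms @ 3 + 441.176ms (3/4)
3. 2205.882ms @ 15/4 + 441.176ms (3/4)
4. 2647.059ms @ 9/2 + 882.353ms (3/2)
5. 3529.412ms @ 6 + 504.202ms (6/7)
6. 4033.613ms @ 48/7 + 504.202ms (6/7)
7. 4537.815ms @ 54/7 + 1008.403ms (12/7)
8. 5546.218ms @ 66/7 + 1008.403ms (12/7)
9. 6554.622ms @ 78/7 + 504.202ms (6/7)

note 4 onset = 9/2b = 2647.059ms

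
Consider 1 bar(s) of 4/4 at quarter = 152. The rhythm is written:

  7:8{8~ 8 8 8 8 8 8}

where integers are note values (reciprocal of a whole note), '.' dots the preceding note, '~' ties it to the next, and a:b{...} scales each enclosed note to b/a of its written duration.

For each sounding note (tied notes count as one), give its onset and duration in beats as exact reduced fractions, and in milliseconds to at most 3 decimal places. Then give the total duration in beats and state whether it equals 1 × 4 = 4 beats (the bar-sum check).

1) 0.0ms=0b +451.128ms=8/7b
2) 451.128ms=8/7b +225.564ms=4/7b
3) 676.692ms=12/7b +225.564ms=4/7b
4) 902.256ms=16/7b +225.564ms=4/7b
5) 1127.82ms=20/7b +225.564ms=4/7b
6) 1353.383ms=24/7b +225.564ms=4/7b
Σ=4b of 4 (152bpm 4/4) — PASS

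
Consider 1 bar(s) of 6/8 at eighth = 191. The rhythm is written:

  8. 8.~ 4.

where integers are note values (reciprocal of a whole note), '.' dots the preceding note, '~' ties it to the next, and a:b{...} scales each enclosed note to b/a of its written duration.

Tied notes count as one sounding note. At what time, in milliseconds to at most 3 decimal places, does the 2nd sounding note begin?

1. 0.0ms @ 0 + 471.204ms (3/2)
2. 471.204ms @ 3/2 + 1413.613ms (9/2)

note 2 onset = 3/2b = 471.204ms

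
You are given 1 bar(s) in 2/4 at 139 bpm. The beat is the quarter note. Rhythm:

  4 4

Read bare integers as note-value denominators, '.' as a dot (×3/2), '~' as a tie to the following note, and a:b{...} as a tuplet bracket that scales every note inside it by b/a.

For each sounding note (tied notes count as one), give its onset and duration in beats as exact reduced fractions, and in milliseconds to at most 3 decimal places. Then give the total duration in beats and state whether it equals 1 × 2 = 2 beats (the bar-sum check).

1) 0.0ms=0b +431.655ms=1b
2) 431.655ms=1b +431.655ms=1b
Σ=2b of 2 (139bpm 2/4) — PASS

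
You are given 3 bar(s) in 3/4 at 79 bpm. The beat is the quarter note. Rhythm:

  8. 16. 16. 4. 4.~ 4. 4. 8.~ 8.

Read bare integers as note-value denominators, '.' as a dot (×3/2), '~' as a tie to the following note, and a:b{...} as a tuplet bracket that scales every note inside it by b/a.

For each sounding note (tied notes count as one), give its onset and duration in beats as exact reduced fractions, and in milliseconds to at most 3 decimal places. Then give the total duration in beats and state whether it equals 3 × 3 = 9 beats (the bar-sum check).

1) 0.0ms=0b +569.62ms=3/4b
2) 569.62ms=3/4b +284.81ms=3/8b
3) 854.43ms=9/8b +284.81ms=3/8b
4) 1139.241ms=3/2b +1139.241ms=3/2b
5) 2278.481ms=3b +2278.481ms=3b
6) 4556.962ms=6b +1139.241ms=3/2b
7) 5696.203ms=15/2b +1139.241ms=3/2b
Σ=9b of 9 (79bpm 3/4) — PASS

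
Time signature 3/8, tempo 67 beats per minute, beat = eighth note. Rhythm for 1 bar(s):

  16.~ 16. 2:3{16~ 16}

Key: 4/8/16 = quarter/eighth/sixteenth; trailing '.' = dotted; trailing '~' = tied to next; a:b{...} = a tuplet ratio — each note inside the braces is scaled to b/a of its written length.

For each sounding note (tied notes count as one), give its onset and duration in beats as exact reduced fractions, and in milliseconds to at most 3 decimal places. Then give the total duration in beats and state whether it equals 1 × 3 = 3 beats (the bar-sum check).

1) 0.0ms=0b +1343.284ms=3/2b
2) 1343.284ms=3/2b +1343.284ms=3/2b
Σ=3b of 3 (67bpm 3/8) — PASS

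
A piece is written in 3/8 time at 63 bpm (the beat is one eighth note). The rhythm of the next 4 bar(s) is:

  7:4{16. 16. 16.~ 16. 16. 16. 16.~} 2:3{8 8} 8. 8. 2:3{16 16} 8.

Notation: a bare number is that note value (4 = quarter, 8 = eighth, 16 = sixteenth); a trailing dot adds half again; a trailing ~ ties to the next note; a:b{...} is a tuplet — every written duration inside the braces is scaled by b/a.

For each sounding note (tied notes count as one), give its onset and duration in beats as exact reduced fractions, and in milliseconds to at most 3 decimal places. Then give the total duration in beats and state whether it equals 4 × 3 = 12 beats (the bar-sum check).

1) 0.0ms=0b +408.163ms=3/7b
2) 408.163ms=3/7b +408.163ms=3/7b
3) 816.327ms=6/7b +816.327ms=6/7b
4) 1632.653ms=12/7b +408.163ms=3/7b
5) 2040.816ms=15/7b +408.163ms=3/7b
6) 2448.98ms=18/7b +1836.735ms=27/14b
7) 4285.714ms=9/2b +1428.571ms=3/2b
8) 5714.286ms=6b +1428.571ms=3/2b
9) 7142.857ms=15/2b +1428.571ms=3/2b
10) 8571.429ms=9b +714.286ms=3/4b
11) 9285.714ms=39/4b +714.286ms=3/4b
12) 10000.0ms=21/2b +1428.571ms=3/2b
Σ=12b of 12 (63bpm 3/8) — PASS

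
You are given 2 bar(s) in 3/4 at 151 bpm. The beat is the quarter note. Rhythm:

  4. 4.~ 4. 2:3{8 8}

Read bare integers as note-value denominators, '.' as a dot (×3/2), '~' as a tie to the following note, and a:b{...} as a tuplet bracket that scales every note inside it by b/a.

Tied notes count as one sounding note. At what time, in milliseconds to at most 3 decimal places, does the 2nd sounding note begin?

note 2 onset = 3/2b = 596.026ms

1. 0.0ms @ 0 + 596.026ms (3/2)
2. 596.026ms @ 3/2 + 1192.053ms (3)
3. 1788.079ms @ 9/2 + 298.013ms (3/4)
4. 2086.093ms @ 21/4 + 298.013ms (3/4)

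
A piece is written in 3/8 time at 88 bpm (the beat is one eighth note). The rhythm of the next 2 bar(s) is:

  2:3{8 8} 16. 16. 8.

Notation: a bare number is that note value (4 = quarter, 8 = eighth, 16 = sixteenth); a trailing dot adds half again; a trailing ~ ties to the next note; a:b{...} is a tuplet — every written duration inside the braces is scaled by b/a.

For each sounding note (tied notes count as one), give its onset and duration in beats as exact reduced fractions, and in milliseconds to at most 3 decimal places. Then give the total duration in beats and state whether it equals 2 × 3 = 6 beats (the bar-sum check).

1) 0.0ms=0b +1022.727ms=3/2b
2) 1022.727ms=3/2b +1022.727ms=3/2b
3) 2045.455ms=3b +511.364ms=3/4b
4) 2556.818ms=15/4b +511.364ms=3/4b
5) 3068.182ms=9/2b +1022.727ms=3/2b
Σ=6b of 6 (88bpm 3/8) — PASS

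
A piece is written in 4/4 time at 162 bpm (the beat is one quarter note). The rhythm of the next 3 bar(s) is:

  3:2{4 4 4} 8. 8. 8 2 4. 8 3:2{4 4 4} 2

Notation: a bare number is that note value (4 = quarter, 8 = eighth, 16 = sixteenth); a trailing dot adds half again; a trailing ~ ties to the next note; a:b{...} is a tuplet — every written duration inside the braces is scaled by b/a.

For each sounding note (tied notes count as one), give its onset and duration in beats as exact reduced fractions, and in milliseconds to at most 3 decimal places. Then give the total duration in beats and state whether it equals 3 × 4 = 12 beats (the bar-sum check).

1) 0.0ms=0b +246.914ms=2/3b
2) 246.914ms=2/3b +246.914ms=2/3b
3) 493.827ms=4/3b +246.914ms=2/3b
4) 740.741ms=2b +277.778ms=3/4b
5) 1018.519ms=11/4b +277.778ms=3/4b
6) 1296.296ms=7/2b +185.185ms=1/2b
7) 1481.481ms=4b +740.741ms=2b
8) 2222.222ms=6b +555.556ms=3/2b
9) 2777.778ms=15/2b +185.185ms=1/2b
10) 2962.963ms=8b +246.914ms=2/3b
11) 3209.877ms=26/3b +246.914ms=2/3b
12) 3456.79ms=28/3b +246.914ms=2/3b
13) 3703.704ms=10b +740.741ms=2b
Σ=12b of 12 (162bpm 4/4) — PASS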